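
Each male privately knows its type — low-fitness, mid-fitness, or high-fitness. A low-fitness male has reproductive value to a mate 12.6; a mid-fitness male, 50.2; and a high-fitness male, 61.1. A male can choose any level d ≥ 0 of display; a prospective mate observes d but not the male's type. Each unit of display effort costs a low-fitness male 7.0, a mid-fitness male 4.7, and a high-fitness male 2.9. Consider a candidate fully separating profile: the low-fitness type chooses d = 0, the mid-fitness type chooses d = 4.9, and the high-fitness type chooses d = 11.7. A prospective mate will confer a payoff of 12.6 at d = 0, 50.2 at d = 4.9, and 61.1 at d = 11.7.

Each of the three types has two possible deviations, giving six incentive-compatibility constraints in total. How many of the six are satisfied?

4

High-fitness (own payoff 61.1 − 2.9×11.7 = 27.17): to d=0 gives 12.6 → no gain ✓; to d=4.9 gives 50.2 − 2.9×4.9 = 35.99 → profitable ✗.
Low-fitness (own payoff 12.6): to d=4.9 gives 50.2 − 7.0×4.9 = 15.9 → profitable ✗; to d=11.7 gives 61.1 − 7.0×11.7 = -20.8 → no gain ✓.
Mid-fitness (own payoff 50.2 − 4.7×4.9 = 27.17): to d=0 gives 12.6 → no gain ✓; to d=11.7 gives 61.1 − 4.7×11.7 = 6.11 → no gain ✓.
4 of the 6 constraints hold; not an equilibrium.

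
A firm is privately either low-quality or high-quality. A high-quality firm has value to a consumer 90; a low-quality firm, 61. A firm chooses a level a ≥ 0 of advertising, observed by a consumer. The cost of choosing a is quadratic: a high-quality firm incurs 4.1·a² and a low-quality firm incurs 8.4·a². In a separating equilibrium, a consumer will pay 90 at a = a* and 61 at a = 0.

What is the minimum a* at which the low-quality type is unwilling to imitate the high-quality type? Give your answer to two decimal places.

1.86

The low-quality type at a = 0 receives 61; imitating at a* yields 90 − 8.4·a*².
Indifference: 61 = 90 − 8.4·a*², so a*² = (90 − 61) / 8.4 ≈ 3.4524.
a* = √3.4524 ≈ 1.86.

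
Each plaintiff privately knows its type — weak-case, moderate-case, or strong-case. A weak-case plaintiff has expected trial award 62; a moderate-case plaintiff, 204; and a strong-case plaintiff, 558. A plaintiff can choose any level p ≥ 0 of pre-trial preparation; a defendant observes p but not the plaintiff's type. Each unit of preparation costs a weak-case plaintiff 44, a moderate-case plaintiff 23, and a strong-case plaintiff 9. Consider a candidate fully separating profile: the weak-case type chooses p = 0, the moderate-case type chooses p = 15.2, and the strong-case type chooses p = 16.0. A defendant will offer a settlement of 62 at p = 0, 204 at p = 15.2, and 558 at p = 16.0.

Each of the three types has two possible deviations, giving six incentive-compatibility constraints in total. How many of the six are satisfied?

Strong-case (own payoff 558 − 9×16.0 = 414): to p=0 gives 62 → no gain ✓; to p=15.2 gives 204 − 9×15.2 = 67.2 → no gain ✓.
Moderate-case (own payoff 204 − 23×15.2 = -145.6): to p=0 gives 62 → profitable ✗; to p=16.0 gives 558 − 23×16.0 = 190 → profitable ✗.
Weak-case (own payoff 62): to p=15.2 gives 204 − 44×15.2 = -464.8 → no gain ✓; to p=16.0 gives 558 − 44×16.0 = -146 → no gain ✓.
4 of the 6 constraints hold; not an equilibrium.

4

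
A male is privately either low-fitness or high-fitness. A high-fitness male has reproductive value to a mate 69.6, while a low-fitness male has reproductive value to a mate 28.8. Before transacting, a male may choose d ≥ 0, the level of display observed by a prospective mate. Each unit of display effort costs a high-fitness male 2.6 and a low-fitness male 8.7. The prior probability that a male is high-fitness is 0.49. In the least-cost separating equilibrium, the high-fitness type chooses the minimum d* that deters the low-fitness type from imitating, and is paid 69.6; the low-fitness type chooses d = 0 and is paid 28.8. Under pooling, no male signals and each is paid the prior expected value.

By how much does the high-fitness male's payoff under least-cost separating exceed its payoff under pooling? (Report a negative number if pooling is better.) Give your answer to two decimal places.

Least-cost separating signal: d* solves 28.8 = 69.6 − 8.7·d*, so d* = (69.6 − 28.8)/8.7 ≈ 4.6897.
High-fitness type's separating payoff: 69.6 − 2.6 × d* = 69.6 − 2.6 × (69.6 − 28.8)/8.7 = 69.6 − 106.08/8.7 ≈ 57.4069.
Pooling payoff: 0.49 × 69.6 + 0.51 × 28.8 = 48.792.
Difference: 57.4069 − 48.792 = 8.6149, i.e. 8.61 to two decimal places.
The high-fitness type prefers to separate.

8.61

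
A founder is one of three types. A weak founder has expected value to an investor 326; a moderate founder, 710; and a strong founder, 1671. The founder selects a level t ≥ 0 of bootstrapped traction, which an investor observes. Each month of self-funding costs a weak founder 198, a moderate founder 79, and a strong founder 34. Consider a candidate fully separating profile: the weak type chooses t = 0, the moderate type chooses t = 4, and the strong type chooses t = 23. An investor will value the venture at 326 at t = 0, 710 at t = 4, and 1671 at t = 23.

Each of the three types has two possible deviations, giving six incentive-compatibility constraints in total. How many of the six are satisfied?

6

Strong (own payoff 1671 − 34×23 = 889): to t=0 gives 326 → no gain ✓; to t=4 gives 710 − 34×4 = 574 → no gain ✓.
Moderate (own payoff 710 − 79×4 = 394): to t=0 gives 326 → no gain ✓; to t=23 gives 1671 − 79×23 = -146 → no gain ✓.
Weak (own payoff 326): to t=4 gives 710 − 198×4 = -82 → no gain ✓; to t=23 gives 1671 − 198×23 = -2883 → no gain ✓.
6 of the 6 constraints hold; this profile is a separating equilibrium.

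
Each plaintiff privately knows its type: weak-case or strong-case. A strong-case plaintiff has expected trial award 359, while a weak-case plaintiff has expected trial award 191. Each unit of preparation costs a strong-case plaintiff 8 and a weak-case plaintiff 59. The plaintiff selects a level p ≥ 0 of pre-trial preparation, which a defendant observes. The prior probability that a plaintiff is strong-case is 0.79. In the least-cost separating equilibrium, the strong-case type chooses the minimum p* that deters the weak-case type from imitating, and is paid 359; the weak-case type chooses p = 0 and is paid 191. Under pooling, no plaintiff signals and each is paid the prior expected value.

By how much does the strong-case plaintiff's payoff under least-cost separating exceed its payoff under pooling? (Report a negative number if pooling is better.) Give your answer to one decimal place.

Least-cost separating signal: p* solves 191 = 359 − 59·p*, so p* = (359 − 191)/59 ≈ 2.8475.
Strong-case type's separating payoff: 359 − 8 × p* = 359 − 8 × (359 − 191)/59 = 359 − 1344/59 ≈ 336.220.
Pooling payoff: 0.79 × 359 + 0.21 × 191 = 323.72.
Difference: 336.220 − 323.72 = 12.5.
The strong-case type prefers to separate.

12.5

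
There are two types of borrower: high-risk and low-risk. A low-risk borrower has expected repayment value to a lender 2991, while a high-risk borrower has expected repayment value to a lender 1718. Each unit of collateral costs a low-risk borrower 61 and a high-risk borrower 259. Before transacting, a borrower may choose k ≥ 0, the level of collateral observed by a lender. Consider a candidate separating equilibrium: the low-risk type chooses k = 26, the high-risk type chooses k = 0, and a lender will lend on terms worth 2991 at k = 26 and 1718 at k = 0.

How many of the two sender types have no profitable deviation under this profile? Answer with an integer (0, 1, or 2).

1

High-risk type: stay at 0 → 1718; mimic → 2991 − 259 × 26 = -3743. IC holds (1718 ≥ -3743).
Low-risk type: signal → 2991 − 61 × 26 = 1405; deviate to 0 → 1718. IC fails (1405 < 1718).
1 of 2 constraints hold, so this profile is not an equilibrium.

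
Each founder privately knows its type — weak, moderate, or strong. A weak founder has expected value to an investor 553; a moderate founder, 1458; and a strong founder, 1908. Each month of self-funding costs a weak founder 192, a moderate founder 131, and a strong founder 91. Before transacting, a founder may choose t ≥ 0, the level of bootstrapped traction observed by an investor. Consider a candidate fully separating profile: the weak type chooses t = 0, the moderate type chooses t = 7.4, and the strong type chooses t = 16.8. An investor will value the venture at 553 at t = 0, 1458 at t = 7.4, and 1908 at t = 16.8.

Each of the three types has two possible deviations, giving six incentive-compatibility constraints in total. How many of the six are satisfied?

3

Weak (own payoff 553): to t=7.4 gives 1458 − 192×7.4 = 37.2 → no gain ✓; to t=16.8 gives 1908 − 192×16.8 = -1317.6 → no gain ✓.
Strong (own payoff 1908 − 91×16.8 = 379.2): to t=0 gives 553 → profitable ✗; to t=7.4 gives 1458 − 91×7.4 = 784.6 → profitable ✗.
Moderate (own payoff 1458 − 131×7.4 = 488.6): to t=0 gives 553 → profitable ✗; to t=16.8 gives 1908 − 131×16.8 = -292.8 → no gain ✓.
3 of the 6 constraints hold; not an equilibrium.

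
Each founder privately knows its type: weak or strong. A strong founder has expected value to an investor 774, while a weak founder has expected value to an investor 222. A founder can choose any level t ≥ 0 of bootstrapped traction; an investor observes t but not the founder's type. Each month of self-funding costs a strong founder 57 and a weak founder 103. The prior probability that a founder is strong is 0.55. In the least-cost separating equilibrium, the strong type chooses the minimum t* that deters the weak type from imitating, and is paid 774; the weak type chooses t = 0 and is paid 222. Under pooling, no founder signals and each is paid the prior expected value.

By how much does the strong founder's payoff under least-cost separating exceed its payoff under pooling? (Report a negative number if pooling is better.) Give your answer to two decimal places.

-57.08

Least-cost separating signal: t* solves 222 = 774 − 103·t*, so t* = (774 − 222)/103 ≈ 5.3592.
Strong type's separating payoff: 774 − 57 × t* = 774 − 57 × (774 − 222)/103 = 774 − 31464/103 ≈ 468.5243.
Pooling payoff: 0.55 × 774 + 0.45 × 222 = 525.6.
Difference: 468.5243 − 525.6 = -57.0757, i.e. -57.08 to two decimal places.
The strong type would prefer the pooling outcome.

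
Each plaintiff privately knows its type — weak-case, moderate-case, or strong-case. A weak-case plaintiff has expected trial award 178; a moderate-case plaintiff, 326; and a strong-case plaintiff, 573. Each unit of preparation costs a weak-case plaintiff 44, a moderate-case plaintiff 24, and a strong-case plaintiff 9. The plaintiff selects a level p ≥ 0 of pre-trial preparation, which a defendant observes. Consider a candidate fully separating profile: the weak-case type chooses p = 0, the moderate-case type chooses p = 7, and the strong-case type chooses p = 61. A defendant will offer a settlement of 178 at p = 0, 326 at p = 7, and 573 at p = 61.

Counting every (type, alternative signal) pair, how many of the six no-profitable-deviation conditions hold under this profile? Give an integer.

Moderate-case (own payoff 326 − 24×7 = 158): to p=0 gives 178 → profitable ✗; to p=61 gives 573 − 24×61 = -891 → no gain ✓.
Weak-case (own payoff 178): to p=7 gives 326 − 44×7 = 18 → no gain ✓; to p=61 gives 573 − 44×61 = -2111 → no gain ✓.
Strong-case (own payoff 573 − 9×61 = 24): to p=0 gives 178 → profitable ✗; to p=7 gives 326 − 9×7 = 263 → profitable ✗.
3 of the 6 constraints hold; not an equilibrium.

3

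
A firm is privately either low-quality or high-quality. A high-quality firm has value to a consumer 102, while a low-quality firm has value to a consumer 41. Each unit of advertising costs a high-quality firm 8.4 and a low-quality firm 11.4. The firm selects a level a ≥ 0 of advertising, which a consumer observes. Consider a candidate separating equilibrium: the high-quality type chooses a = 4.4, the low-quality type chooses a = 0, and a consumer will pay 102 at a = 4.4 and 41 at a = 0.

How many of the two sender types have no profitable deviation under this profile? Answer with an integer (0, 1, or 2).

Low-quality type: stay at 0 → 41; mimic → 102 − 11.4 × 4.4 = 51.84. IC fails (41 < 51.84).
High-quality type: signal → 102 − 8.4 × 4.4 = 65.04; deviate to 0 → 41. IC holds (65.04 ≥ 41).
1 of 2 constraints hold, so this profile is not an equilibrium.

1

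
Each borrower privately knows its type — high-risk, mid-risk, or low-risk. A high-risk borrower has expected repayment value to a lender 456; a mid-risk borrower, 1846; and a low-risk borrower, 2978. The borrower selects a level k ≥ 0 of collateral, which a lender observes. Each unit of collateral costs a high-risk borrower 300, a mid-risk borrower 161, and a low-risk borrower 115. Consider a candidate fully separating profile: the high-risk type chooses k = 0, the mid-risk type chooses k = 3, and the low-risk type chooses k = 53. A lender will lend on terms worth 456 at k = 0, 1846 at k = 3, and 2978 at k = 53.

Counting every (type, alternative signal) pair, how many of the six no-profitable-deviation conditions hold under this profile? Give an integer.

Low-risk (own payoff 2978 − 115×53 = -3117): to k=0 gives 456 → profitable ✗; to k=3 gives 1846 − 115×3 = 1501 → profitable ✗.
High-risk (own payoff 456): to k=3 gives 1846 − 300×3 = 946 → profitable ✗; to k=53 gives 2978 − 300×53 = -12922 → no gain ✓.
Mid-risk (own payoff 1846 − 161×3 = 1363): to k=0 gives 456 → no gain ✓; to k=53 gives 2978 − 161×53 = -5555 → no gain ✓.
3 of the 6 constraints hold; not an equilibrium.

3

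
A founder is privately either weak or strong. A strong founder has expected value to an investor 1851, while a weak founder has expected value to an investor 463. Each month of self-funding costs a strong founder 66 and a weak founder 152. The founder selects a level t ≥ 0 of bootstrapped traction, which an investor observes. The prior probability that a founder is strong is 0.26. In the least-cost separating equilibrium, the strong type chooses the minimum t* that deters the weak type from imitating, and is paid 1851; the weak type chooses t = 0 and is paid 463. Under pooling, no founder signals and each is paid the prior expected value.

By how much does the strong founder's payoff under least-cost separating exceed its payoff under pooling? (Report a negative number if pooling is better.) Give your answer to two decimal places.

424.44

Least-cost separating signal: t* solves 463 = 1851 − 152·t*, so t* = (1851 − 463)/152 ≈ 9.1316.
Strong type's separating payoff: 1851 − 66 × t* = 1851 − 66 × (1851 − 463)/152 = 1851 − 91608/152 ≈ 1248.3158.
Pooling payoff: 0.26 × 1851 + 0.74 × 463 = 823.88.
Difference: 1248.3158 − 823.88 = 424.4358, i.e. 424.44 to two decimal places.
The strong type prefers to separate.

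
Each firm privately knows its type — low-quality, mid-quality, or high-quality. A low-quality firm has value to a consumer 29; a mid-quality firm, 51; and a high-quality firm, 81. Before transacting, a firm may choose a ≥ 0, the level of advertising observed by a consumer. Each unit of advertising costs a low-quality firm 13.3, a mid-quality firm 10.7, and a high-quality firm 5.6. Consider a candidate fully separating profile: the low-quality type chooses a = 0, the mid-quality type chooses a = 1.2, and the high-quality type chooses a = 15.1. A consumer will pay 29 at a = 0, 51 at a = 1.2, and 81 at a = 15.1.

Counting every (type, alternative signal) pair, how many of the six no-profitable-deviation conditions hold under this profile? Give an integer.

3

High-quality (own payoff 81 − 5.6×15.1 = -3.56): to a=0 gives 29 → profitable ✗; to a=1.2 gives 51 − 5.6×1.2 = 44.28 → profitable ✗.
Low-quality (own payoff 29): to a=1.2 gives 51 − 13.3×1.2 = 35.04 → profitable ✗; to a=15.1 gives 81 − 13.3×15.1 = -119.83 → no gain ✓.
Mid-quality (own payoff 51 − 10.7×1.2 = 38.16): to a=0 gives 29 → no gain ✓; to a=15.1 gives 81 − 10.7×15.1 = -80.57 → no gain ✓.
3 of the 6 constraints hold; not an equilibrium.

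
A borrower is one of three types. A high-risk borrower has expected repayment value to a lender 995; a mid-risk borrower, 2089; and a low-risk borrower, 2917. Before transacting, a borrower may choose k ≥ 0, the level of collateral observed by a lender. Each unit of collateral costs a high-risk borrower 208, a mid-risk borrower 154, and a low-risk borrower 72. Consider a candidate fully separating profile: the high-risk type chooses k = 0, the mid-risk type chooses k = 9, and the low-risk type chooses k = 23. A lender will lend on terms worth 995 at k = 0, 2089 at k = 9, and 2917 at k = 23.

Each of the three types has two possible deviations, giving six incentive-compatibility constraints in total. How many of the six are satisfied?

4

Mid-risk (own payoff 2089 − 154×9 = 703): to k=0 gives 995 → profitable ✗; to k=23 gives 2917 − 154×23 = -625 → no gain ✓.
High-risk (own payoff 995): to k=9 gives 2089 − 208×9 = 217 → no gain ✓; to k=23 gives 2917 − 208×23 = -1867 → no gain ✓.
Low-risk (own payoff 2917 − 72×23 = 1261): to k=0 gives 995 → no gain ✓; to k=9 gives 2089 − 72×9 = 1441 → profitable ✗.
4 of the 6 constraints hold; not an equilibrium.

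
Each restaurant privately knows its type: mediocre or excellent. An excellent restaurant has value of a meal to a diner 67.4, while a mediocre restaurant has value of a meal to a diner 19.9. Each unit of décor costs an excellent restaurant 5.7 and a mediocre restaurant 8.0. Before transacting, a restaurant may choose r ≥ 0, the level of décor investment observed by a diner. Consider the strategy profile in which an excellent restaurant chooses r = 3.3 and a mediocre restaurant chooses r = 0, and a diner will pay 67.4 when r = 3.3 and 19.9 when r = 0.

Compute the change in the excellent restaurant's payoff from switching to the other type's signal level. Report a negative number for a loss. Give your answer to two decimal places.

Playing r = 3.3 the excellent restaurant receives 67.4 − 5.7 × 3.3 = 48.59.
Deviating to r = 0 yields 19.9 instead.
Gain from deviating: 19.9 − 48.59 = -28.69.
The gain is negative, so the excellent type's incentive-compatibility constraint is satisfied.

-28.69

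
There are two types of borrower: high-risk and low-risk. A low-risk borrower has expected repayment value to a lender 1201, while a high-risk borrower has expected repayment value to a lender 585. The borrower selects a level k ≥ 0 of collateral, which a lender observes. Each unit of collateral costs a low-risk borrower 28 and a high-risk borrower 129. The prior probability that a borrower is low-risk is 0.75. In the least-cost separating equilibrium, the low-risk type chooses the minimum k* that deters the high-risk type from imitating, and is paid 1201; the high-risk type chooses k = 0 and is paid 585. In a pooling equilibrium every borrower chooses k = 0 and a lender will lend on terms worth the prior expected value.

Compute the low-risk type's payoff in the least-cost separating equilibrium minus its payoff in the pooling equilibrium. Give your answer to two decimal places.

20.29

Least-cost separating signal: k* solves 585 = 1201 − 129·k*, so k* = (1201 − 585)/129 ≈ 4.7752.
Low-risk type's separating payoff: 1201 − 28 × k* = 1201 − 28 × (1201 − 585)/129 = 1201 − 17248/129 ≈ 1067.2946.
Pooling payoff: 0.75 × 1201 + 0.25 × 585 = 1047.
Difference: 1067.2946 − 1047 = 20.2946, i.e. 20.29 to two decimal places.
The low-risk type prefers to separate.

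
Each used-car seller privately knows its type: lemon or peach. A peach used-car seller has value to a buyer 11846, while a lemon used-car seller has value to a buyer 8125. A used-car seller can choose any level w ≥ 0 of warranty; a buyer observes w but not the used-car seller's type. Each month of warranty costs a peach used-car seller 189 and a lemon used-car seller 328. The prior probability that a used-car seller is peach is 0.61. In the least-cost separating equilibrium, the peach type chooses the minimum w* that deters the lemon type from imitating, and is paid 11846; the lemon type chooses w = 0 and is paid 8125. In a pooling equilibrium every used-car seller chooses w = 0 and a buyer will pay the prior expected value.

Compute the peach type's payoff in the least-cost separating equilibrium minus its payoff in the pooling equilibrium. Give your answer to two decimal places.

Least-cost separating signal: w* solves 8125 = 11846 − 328·w*, so w* = (11846 − 8125)/328 ≈ 11.3445.
Peach type's separating payoff: 11846 − 189 × w* = 11846 − 189 × (11846 − 8125)/328 = 11846 − 703269/328 ≈ 9701.8872.
Pooling payoff: 0.61 × 11846 + 0.39 × 8125 = 10394.81.
Difference: 9701.8872 − 10394.81 = -692.9228, i.e. -692.92 to two decimal places.
The peach type would prefer the pooling outcome.

-692.92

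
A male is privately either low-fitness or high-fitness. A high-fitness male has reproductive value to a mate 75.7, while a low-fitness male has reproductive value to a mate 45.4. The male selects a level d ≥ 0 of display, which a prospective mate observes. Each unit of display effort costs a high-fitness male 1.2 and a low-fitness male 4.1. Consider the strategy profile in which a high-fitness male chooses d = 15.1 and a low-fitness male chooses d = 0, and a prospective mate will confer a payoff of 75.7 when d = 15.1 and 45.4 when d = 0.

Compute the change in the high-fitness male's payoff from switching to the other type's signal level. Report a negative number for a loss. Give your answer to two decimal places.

-12.18

Playing d = 15.1 the high-fitness male receives 75.7 − 1.2 × 15.1 = 57.58.
Deviating to d = 0 yields 45.4 instead.
Gain from deviating: 45.4 − 57.58 = -12.18.
The gain is negative, so the high-fitness type's incentive-compatibility constraint is satisfied.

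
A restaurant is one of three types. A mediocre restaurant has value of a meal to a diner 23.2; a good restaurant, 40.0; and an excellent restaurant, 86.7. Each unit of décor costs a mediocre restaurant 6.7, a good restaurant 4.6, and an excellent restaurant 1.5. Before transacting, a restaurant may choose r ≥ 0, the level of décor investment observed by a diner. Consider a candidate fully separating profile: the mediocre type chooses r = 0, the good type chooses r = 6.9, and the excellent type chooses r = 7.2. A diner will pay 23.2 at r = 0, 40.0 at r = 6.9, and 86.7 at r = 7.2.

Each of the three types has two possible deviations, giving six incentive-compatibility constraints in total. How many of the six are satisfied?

3

Excellent (own payoff 86.7 − 1.5×7.2 = 75.9): to r=0 gives 23.2 → no gain ✓; to r=6.9 gives 40.0 − 1.5×6.9 = 29.65 → no gain ✓.
Good (own payoff 40.0 − 4.6×6.9 = 8.26): to r=0 gives 23.2 → profitable ✗; to r=7.2 gives 86.7 − 4.6×7.2 = 53.58 → profitable ✗.
Mediocre (own payoff 23.2): to r=6.9 gives 40.0 − 6.7×6.9 = -6.23 → no gain ✓; to r=7.2 gives 86.7 − 6.7×7.2 = 38.46 → profitable ✗.
3 of the 6 constraints hold; not an equilibrium.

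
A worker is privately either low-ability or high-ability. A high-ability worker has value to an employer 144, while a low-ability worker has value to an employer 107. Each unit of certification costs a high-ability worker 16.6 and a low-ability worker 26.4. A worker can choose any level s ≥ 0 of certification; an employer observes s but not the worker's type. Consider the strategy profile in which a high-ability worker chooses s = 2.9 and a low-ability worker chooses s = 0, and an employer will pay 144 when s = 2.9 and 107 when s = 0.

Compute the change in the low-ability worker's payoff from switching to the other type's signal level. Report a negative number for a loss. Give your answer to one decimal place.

-39.6

Playing s = 0 the low-ability worker receives 107.
Deviating to s = 2.9 brings payment 144 at cost 26.4 × 2.9 = 76.56, netting 67.44.
Gain from deviating: 67.44 − 107 = -39.56, i.e. -39.6 to one decimal place.
The gain is negative, so the low-ability type's incentive-compatibility constraint is satisfied.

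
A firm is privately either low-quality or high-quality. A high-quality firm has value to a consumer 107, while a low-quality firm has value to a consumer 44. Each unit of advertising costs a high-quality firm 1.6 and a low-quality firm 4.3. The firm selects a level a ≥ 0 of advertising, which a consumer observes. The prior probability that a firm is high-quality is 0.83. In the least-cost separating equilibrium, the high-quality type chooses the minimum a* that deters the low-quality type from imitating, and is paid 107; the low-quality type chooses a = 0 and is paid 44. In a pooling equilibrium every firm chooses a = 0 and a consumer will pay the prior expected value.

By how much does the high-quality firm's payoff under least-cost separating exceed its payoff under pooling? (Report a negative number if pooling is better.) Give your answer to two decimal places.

-12.73

Least-cost separating signal: a* solves 44 = 107 − 4.3·a*, so a* = (107 − 44)/4.3 ≈ 14.6512.
High-quality type's separating payoff: 107 − 1.6 × a* = 107 − 1.6 × (107 − 44)/4.3 = 107 − 100.8/4.3 ≈ 83.5581.
Pooling payoff: 0.83 × 107 + 0.17 × 44 = 96.29.
Difference: 83.5581 − 96.29 = -12.7319, i.e. -12.73 to two decimal places.
The high-quality type would prefer the pooling outcome.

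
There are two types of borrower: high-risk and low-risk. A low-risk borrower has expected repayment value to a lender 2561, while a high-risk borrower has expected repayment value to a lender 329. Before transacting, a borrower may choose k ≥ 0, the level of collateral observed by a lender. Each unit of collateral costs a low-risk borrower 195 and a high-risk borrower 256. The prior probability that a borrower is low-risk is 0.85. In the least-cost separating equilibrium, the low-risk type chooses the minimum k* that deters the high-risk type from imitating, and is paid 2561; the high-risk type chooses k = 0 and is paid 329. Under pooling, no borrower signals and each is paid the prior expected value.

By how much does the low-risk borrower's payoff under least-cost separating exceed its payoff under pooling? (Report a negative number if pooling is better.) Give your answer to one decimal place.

-1365.4

Least-cost separating signal: k* solves 329 = 2561 − 256·k*, so k* = (2561 − 329)/256 ≈ 8.7188.
Low-risk type's separating payoff: 2561 − 195 × k* = 2561 − 195 × (2561 − 329)/256 = 2561 − 435240/256 ≈ 860.844.
Pooling payoff: 0.85 × 2561 + 0.15 × 329 = 2226.2.
Difference: 860.844 − 2226.2 = -1365.356, i.e. -1365.4 to one decimal place.
The low-risk type would prefer the pooling outcome.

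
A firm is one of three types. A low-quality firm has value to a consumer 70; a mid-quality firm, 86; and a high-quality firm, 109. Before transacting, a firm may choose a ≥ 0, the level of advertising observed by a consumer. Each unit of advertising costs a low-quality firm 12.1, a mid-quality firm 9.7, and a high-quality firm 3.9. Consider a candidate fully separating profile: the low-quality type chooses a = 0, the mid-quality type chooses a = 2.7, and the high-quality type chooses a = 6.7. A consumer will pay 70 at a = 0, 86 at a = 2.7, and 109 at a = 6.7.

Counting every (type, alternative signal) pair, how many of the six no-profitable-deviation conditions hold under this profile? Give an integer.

High-quality (own payoff 109 − 3.9×6.7 = 82.87): to a=0 gives 70 → no gain ✓; to a=2.7 gives 86 − 3.9×2.7 = 75.47 → no gain ✓.
Mid-quality (own payoff 86 − 9.7×2.7 = 59.81): to a=0 gives 70 → profitable ✗; to a=6.7 gives 109 − 9.7×6.7 = 44.01 → no gain ✓.
Low-quality (own payoff 70): to a=2.7 gives 86 − 12.1×2.7 = 53.33 → no gain ✓; to a=6.7 gives 109 − 12.1×6.7 = 27.93 → no gain ✓.
5 of the 6 constraints hold; not an equilibrium.

5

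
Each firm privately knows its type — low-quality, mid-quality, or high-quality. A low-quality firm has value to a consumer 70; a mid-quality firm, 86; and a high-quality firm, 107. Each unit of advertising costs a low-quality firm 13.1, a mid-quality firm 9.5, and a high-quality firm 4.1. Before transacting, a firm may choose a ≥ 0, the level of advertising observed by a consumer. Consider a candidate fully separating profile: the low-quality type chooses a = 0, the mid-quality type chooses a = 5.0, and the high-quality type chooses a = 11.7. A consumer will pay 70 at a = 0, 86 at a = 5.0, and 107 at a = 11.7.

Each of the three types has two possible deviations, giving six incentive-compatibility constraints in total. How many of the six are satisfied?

High-quality (own payoff 107 − 4.1×11.7 = 59.03): to a=0 gives 70 → profitable ✗; to a=5.0 gives 86 − 4.1×5.0 = 65.5 → profitable ✗.
Low-quality (own payoff 70): to a=5.0 gives 86 − 13.1×5.0 = 20.5 → no gain ✓; to a=11.7 gives 107 − 13.1×11.7 = -46.27 → no gain ✓.
Mid-quality (own payoff 86 − 9.5×5.0 = 38.5): to a=0 gives 70 → profitable ✗; to a=11.7 gives 107 − 9.5×11.7 = -4.15 → no gain ✓.
3 of the 6 constraints hold; not an equilibrium.

3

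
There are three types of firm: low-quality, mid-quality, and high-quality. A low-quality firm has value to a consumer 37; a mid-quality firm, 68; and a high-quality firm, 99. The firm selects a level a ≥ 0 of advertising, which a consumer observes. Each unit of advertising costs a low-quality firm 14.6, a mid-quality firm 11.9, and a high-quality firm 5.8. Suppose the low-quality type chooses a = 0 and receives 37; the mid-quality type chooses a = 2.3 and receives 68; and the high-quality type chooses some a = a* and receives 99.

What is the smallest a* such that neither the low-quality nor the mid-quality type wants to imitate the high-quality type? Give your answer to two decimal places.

4.91

Low-quality type (on-path payoff 37) won't mimic when 37 ≥ 99 − 14.6·a*, i.e. a* ≥ 4.25.
Mid-quality type (on-path payoff 68 − 11.9×2.3 = 40.63) won't mimic when 40.63 ≥ 99 − 11.9·a*, i.e. a* ≥ 4.91.
Both must hold, so a* = max(4.25, 4.91) = 4.91. The mid-quality type's constraint binds.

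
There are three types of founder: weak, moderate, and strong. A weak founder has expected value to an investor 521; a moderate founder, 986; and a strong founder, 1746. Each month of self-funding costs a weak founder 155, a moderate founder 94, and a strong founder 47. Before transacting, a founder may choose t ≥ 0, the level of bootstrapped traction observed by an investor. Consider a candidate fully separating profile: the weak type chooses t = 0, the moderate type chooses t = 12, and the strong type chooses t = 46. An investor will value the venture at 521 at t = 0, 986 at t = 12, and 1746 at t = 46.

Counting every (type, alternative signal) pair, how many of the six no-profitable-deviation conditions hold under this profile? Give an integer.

Moderate (own payoff 986 − 94×12 = -142): to t=0 gives 521 → profitable ✗; to t=46 gives 1746 − 94×46 = -2578 → no gain ✓.
Weak (own payoff 521): to t=12 gives 986 − 155×12 = -874 → no gain ✓; to t=46 gives 1746 − 155×46 = -5384 → no gain ✓.
Strong (own payoff 1746 − 47×46 = -416): to t=0 gives 521 → profitable ✗; to t=12 gives 986 − 47×12 = 422 → profitable ✗.
3 of the 6 constraints hold; not an equilibrium.

3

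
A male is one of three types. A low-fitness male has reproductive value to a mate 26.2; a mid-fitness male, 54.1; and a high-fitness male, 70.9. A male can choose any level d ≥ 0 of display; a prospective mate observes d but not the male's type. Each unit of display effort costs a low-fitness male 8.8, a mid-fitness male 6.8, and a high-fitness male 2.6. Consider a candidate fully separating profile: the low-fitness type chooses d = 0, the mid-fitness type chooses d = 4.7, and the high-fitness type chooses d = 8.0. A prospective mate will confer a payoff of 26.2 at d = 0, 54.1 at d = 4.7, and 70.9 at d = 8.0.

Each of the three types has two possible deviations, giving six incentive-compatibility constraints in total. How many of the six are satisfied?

5

Mid-fitness (own payoff 54.1 − 6.8×4.7 = 22.14): to d=0 gives 26.2 → profitable ✗; to d=8.0 gives 70.9 − 6.8×8.0 = 16.5 → no gain ✓.
High-fitness (own payoff 70.9 − 2.6×8.0 = 50.1): to d=0 gives 26.2 → no gain ✓; to d=4.7 gives 54.1 − 2.6×4.7 = 41.88 → no gain ✓.
Low-fitness (own payoff 26.2): to d=4.7 gives 54.1 − 8.8×4.7 = 12.74 → no gain ✓; to d=8.0 gives 70.9 − 8.8×8.0 = 0.5 → no gain ✓.
5 of the 6 constraints hold; not an equilibrium.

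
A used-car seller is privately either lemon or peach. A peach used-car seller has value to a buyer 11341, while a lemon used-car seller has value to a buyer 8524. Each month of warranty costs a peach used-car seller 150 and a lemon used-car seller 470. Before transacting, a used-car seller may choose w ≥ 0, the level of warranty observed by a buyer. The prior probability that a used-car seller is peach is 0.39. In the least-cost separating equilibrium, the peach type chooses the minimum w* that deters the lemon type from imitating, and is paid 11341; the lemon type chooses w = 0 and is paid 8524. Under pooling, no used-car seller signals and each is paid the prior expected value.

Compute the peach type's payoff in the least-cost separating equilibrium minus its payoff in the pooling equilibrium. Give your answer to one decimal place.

819.3

Least-cost separating signal: w* solves 8524 = 11341 − 470·w*, so w* = (11341 − 8524)/470 ≈ 5.9936.
Peach type's separating payoff: 11341 − 150 × w* = 11341 − 150 × (11341 − 8524)/470 = 11341 − 422550/470 ≈ 10441.957.
Pooling payoff: 0.39 × 11341 + 0.61 × 8524 = 9622.63.
Difference: 10441.957 − 9622.63 = 819.327, i.e. 819.3 to one decimal place.
The peach type prefers to separate.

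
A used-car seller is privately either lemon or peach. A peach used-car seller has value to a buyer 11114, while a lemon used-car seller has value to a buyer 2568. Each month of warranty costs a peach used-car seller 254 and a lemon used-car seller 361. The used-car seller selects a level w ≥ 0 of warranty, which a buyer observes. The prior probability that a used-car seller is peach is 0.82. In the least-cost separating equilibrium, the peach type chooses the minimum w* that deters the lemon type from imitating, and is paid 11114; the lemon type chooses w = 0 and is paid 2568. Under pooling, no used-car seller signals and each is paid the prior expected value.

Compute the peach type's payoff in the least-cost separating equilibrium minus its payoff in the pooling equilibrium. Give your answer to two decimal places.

-4474.70

Least-cost separating signal: w* solves 2568 = 11114 − 361·w*, so w* = (11114 − 2568)/361 ≈ 23.6731.
Peach type's separating payoff: 11114 − 254 × w* = 11114 − 254 × (11114 − 2568)/361 = 11114 − 2170684/361 ≈ 5101.0249.
Pooling payoff: 0.82 × 11114 + 0.18 × 2568 = 9575.72.
Difference: 5101.0249 − 9575.72 = -4474.6951, i.e. -4474.70 to two decimal places.
The peach type would prefer the pooling outcome.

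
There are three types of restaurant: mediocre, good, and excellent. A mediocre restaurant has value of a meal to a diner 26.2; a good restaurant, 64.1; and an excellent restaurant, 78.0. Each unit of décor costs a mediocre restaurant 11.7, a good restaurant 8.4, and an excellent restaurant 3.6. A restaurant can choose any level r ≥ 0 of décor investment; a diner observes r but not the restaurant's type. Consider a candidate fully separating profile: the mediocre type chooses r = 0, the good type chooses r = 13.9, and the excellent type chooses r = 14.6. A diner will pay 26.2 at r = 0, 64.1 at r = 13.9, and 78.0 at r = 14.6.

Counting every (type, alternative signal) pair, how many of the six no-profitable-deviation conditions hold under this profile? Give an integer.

3

Mediocre (own payoff 26.2): to r=13.9 gives 64.1 − 11.7×13.9 = -98.53 → no gain ✓; to r=14.6 gives 78.0 − 11.7×14.6 = -92.82 → no gain ✓.
Good (own payoff 64.1 − 8.4×13.9 = -52.66): to r=0 gives 26.2 → profitable ✗; to r=14.6 gives 78.0 − 8.4×14.6 = -44.64 → profitable ✗.
Excellent (own payoff 78.0 − 3.6×14.6 = 25.44): to r=0 gives 26.2 → profitable ✗; to r=13.9 gives 64.1 − 3.6×13.9 = 14.06 → no gain ✓.
3 of the 6 constraints hold; not an equilibrium.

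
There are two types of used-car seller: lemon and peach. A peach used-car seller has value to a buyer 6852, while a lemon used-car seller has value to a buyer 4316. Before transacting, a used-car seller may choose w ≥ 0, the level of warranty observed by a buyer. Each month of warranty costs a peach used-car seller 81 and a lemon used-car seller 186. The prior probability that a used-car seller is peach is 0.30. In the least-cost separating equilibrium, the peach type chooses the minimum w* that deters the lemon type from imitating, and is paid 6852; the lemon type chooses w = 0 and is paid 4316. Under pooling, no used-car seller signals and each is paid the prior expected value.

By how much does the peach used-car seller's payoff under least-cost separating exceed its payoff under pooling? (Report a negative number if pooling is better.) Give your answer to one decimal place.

Least-cost separating signal: w* solves 4316 = 6852 − 186·w*, so w* = (6852 − 4316)/186 ≈ 13.6344.
Peach type's separating payoff: 6852 − 81 × w* = 6852 − 81 × (6852 − 4316)/186 = 6852 − 205416/186 ≈ 5747.613.
Pooling payoff: 0.30 × 6852 + 0.70 × 4316 = 5076.8.
Difference: 5747.613 − 5076.8 = 670.813, i.e. 670.8 to one decimal place.
The peach type prefers to separate.

670.8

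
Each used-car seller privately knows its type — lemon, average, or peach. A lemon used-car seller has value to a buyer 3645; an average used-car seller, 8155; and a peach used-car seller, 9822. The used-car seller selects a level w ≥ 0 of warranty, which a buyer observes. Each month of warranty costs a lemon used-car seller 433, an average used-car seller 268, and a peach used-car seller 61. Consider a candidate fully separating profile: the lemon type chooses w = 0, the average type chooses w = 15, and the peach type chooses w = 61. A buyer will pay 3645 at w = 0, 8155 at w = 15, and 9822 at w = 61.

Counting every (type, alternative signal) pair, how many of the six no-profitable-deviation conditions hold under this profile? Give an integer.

Average (own payoff 8155 − 268×15 = 4135): to w=0 gives 3645 → no gain ✓; to w=61 gives 9822 − 268×61 = -6526 → no gain ✓.
Lemon (own payoff 3645): to w=15 gives 8155 − 433×15 = 1660 → no gain ✓; to w=61 gives 9822 − 433×61 = -16591 → no gain ✓.
Peach (own payoff 9822 − 61×61 = 6101): to w=0 gives 3645 → no gain ✓; to w=15 gives 8155 − 61×15 = 7240 → profitable ✗.
5 of the 6 constraints hold; not an equilibrium.

5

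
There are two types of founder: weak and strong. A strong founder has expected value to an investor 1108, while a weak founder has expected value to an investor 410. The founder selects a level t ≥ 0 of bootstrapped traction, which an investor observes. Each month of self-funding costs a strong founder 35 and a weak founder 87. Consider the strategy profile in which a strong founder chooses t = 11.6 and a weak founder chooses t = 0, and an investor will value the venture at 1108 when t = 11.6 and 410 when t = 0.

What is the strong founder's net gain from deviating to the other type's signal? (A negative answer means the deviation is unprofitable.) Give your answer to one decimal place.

-292.0

Playing t = 11.6 the strong founder receives 1108 − 35 × 11.6 = 702.
Deviating to t = 0 yields 410 instead.
Gain from deviating: 410 − 702 = -292.0.
The gain is negative, so the strong type's incentive-compatibility constraint is satisfied.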